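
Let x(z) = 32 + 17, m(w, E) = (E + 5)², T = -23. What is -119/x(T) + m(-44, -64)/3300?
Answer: -31733/23100 ≈ -1.3737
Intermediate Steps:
m(w, E) = (5 + E)²
x(z) = 49
-119/x(T) + m(-44, -64)/3300 = -119/49 + (5 - 64)²/3300 = -119*1/49 + (-59)²*(1/3300) = -17/7 + 3481*(1/3300) = -17/7 + 3481/3300 = -31733/23100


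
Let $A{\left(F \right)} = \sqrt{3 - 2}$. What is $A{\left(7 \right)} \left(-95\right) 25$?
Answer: $-2375$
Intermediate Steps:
$A{\left(F \right)} = 1$ ($A{\left(F \right)} = \sqrt{1} = 1$)
$A{\left(7 \right)} \left(-95\right) 25 = 1 \left(-95\right) 25 = \left(-95\right) 25 = -2375$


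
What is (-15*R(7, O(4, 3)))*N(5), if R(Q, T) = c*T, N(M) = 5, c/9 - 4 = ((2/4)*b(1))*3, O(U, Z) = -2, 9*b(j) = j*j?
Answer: 5625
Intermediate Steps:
b(j) = j²/9 (b(j) = (j*j)/9 = j²/9)
c = 75/2 (c = 36 + 9*(((2/4)*((⅑)*1²))*3) = 36 + 9*(((2*(¼))*((⅑)*1))*3) = 36 + 9*(((½)*(⅑))*3) = 36 + 9*((1/18)*3) = 36 + 9*(⅙) = 36 + 3/2 = 75/2 ≈ 37.500)
R(Q, T) = 75*T/2
(-15*R(7, O(4, 3)))*N(5) = -1125*(-2)/2*5 = -15*(-75)*5 = 1125*5 = 5625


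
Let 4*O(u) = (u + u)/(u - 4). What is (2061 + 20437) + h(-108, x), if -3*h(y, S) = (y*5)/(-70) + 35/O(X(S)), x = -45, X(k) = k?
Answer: 4246834/189 ≈ 22470.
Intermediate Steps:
O(u) = u/(2*(-4 + u)) (O(u) = ((u + u)/(u - 4))/4 = ((2*u)/(-4 + u))/4 = (2*u/(-4 + u))/4 = u/(2*(-4 + u)))
h(y, S) = y/42 - 70*(-4 + S)/(3*S) (h(y, S) = -((y*5)/(-70) + 35/((S/(2*(-4 + S)))))/3 = -((5*y)*(-1/70) + 35*(2*(-4 + S)/S))/3 = -(-y/14 + 70*(-4 + S)/S)/3 = y/42 - 70*(-4 + S)/(3*S))
(2061 + 20437) + h(-108, x) = (2061 + 20437) + (1/42)*(3920 - 980*(-45) - 45*(-108))/(-45) = 22498 + (1/42)*(-1/45)*(3920 + 44100 + 4860) = 22498 + (1/42)*(-1/45)*52880 = 22498 - 5288/189 = 4246834/189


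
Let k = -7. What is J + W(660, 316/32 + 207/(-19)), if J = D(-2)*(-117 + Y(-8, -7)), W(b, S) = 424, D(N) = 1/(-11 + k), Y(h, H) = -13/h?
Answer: 61979/144 ≈ 430.41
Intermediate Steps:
D(N) = -1/18 (D(N) = 1/(-11 - 7) = 1/(-18) = -1/18)
J = 923/144 (J = -(-117 - 13/(-8))/18 = -(-117 - 13*(-⅛))/18 = -(-117 + 13/8)/18 = -1/18*(-923/8) = 923/144 ≈ 6.4097)
J + W(660, 316/32 + 207/(-19)) = 923/144 + 424 = 61979/144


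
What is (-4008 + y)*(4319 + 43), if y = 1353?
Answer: -11581110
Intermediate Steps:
(-4008 + y)*(4319 + 43) = (-4008 + 1353)*(4319 + 43) = -2655*4362 = -11581110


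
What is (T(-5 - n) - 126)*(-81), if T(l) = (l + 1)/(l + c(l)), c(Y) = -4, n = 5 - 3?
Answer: 111780/11 ≈ 10162.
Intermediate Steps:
n = 2
T(l) = (1 + l)/(-4 + l) (T(l) = (l + 1)/(l - 4) = (1 + l)/(-4 + l))
(T(-5 - n) - 126)*(-81) = ((1 + (-5 - 1*2))/(-4 + (-5 - 1*2)) - 126)*(-81) = ((1 + (-5 - 2))/(-4 + (-5 - 2)) - 126)*(-81) = ((1 - 7)/(-4 - 7) - 126)*(-81) = (-6/(-11) - 126)*(-81) = (-1/11*(-6) - 126)*(-81) = (6/11 - 126)*(-81) = -1380/11*(-81) = 111780/11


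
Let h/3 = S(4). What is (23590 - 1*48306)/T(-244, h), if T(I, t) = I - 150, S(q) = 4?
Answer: 12358/197 ≈ 62.731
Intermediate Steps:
h = 12 (h = 3*4 = 12)
T(I, t) = -150 + I
(23590 - 1*48306)/T(-244, h) = (23590 - 1*48306)/(-150 - 244) = (23590 - 48306)/(-394) = -24716*(-1/394) = 12358/197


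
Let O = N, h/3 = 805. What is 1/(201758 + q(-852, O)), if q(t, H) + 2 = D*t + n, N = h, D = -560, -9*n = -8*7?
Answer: 9/6109940 ≈ 1.4730e-6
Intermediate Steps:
n = 56/9 (n = -(-8)*7/9 = -1/9*(-56) = 56/9 ≈ 6.2222)
h = 2415 (h = 3*805 = 2415)
N = 2415
O = 2415
q(t, H) = 38/9 - 560*t (q(t, H) = -2 + (-560*t + 56/9) = -2 + (56/9 - 560*t) = 38/9 - 560*t)
1/(201758 + q(-852, O)) = 1/(201758 + (38/9 - 560*(-852))) = 1/(201758 + (38/9 + 477120)) = 1/(201758 + 4294118/9) = 1/(6109940/9) = 9/6109940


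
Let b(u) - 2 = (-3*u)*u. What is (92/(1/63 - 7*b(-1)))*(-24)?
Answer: -69552/221 ≈ -314.71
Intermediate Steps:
b(u) = 2 - 3*u² (b(u) = 2 + (-3*u)*u = 2 - 3*u²)
(92/(1/63 - 7*b(-1)))*(-24) = (92/(1/63 - 7*(2 - 3*(-1)²)))*(-24) = (92/(1/63 - 7*(2 - 3*1)))*(-24) = (92/(1/63 - 7*(2 - 3)))*(-24) = (92/(1/63 - 7*(-1)))*(-24) = (92/(1/63 + 7))*(-24) = (92/(442/63))*(-24) = ((63/442)*92)*(-24) = (2898/221)*(-24) = -69552/221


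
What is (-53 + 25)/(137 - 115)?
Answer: -14/11 ≈ -1.2727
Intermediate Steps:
(-53 + 25)/(137 - 115) = -28/22 = (1/22)*(-28) = -14/11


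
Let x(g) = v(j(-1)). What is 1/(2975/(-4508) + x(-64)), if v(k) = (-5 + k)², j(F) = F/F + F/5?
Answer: 16100/273379 ≈ 0.058893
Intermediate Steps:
j(F) = 1 + F/5 (j(F) = 1 + F*(⅕) = 1 + F/5)
x(g) = 441/25 (x(g) = (-5 + (1 + (⅕)*(-1)))² = (-5 + (1 - ⅕))² = (-5 + ⅘)² = (-21/5)² = 441/25)
1/(2975/(-4508) + x(-64)) = 1/(2975/(-4508) + 441/25) = 1/(2975*(-1/4508) + 441/25) = 1/(-425/644 + 441/25) = 1/(273379/16100) = 16100/273379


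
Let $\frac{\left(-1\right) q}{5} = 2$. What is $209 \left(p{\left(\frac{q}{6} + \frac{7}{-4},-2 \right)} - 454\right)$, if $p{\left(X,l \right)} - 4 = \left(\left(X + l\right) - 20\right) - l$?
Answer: $- \frac{1187329}{12} \approx -98944.0$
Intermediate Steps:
$q = -10$ ($q = \left(-5\right) 2 = -10$)
$p{\left(X,l \right)} = -16 + X$ ($p{\left(X,l \right)} = 4 - \left(20 - X\right) = 4 + \left(\left(-20 + X + l\right) - l\right) = 4 + \left(-20 + X\right) = -16 + X$)
$209 \left(p{\left(\frac{q}{6} + \frac{7}{-4},-2 \right)} - 454\right) = 209 \left(\left(-16 + \left(- \frac{10}{6} + \frac{7}{-4}\right)\right) - 454\right) = 209 \left(\left(-16 + \left(\left(-10\right) \frac{1}{6} + 7 \left(- \frac{1}{4}\right)\right)\right) - 454\right) = 209 \left(\left(-16 - \frac{41}{12}\right) - 454\right) = 209 \left(- \frac{233}{12} - 454\right) = 209 \left(- \frac{5681}{12}\right) = - \frac{1187329}{12}$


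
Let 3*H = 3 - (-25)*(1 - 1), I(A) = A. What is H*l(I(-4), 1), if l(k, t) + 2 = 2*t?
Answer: 0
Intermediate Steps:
l(k, t) = -2 + 2*t
H = 1 (H = (3 - (-25)*(1 - 1))/3 = (3 - (-25)*0)/3 = (3 - 5*0)/3 = (3 + 0)/3 = (⅓)*3 = 1)
H*l(I(-4), 1) = 1*(-2 + 2*1) = 1*(-2 + 2) = 1*0 = 0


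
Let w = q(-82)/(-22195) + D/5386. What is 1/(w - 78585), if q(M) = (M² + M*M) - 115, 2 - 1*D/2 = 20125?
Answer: -59771135/4697597179729 ≈ -1.2724e-5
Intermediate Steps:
D = -40246 (D = 4 - 2*20125 = 4 - 40250 = -40246)
q(M) = -115 + 2*M² (q(M) = (M² + M²) - 115 = 2*M² - 115 = -115 + 2*M²)
w = -482535754/59771135 (w = (-115 + 2*(-82)²)/(-22195) - 40246/5386 = (-115 + 2*6724)*(-1/22195) - 40246*1/5386 = (-115 + 13448)*(-1/22195) - 20123/2693 = 13333*(-1/22195) - 20123/2693 = -13333/22195 - 20123/2693 = -482535754/59771135 ≈ -8.0731)
1/(w - 78585) = 1/(-482535754/59771135 - 78585) = 1/(-4697597179729/59771135) = -59771135/4697597179729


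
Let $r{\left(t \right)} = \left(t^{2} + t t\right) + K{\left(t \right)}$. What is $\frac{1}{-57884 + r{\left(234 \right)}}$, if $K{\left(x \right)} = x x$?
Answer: $\frac{1}{106384} \approx 9.3999 \cdot 10^{-6}$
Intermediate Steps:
$K{\left(x \right)} = x^{2}$
$r{\left(t \right)} = 3 t^{2}$ ($r{\left(t \right)} = \left(t^{2} + t t\right) + t^{2} = \left(t^{2} + t^{2}\right) + t^{2} = 2 t^{2} + t^{2} = 3 t^{2}$)
$\frac{1}{-57884 + r{\left(234 \right)}} = \frac{1}{-57884 + 3 \cdot 234^{2}} = \frac{1}{-57884 + 3 \cdot 54756} = \frac{1}{-57884 + 164268} = \frac{1}{106384}$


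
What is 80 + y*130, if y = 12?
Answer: 1640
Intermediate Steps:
80 + y*130 = 80 + 12*130 = 80 + 1560 = 1640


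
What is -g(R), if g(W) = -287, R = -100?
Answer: 287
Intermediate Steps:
-g(R) = -1*(-287) = 287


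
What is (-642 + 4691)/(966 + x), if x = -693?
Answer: 4049/273 ≈ 14.831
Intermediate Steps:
(-642 + 4691)/(966 + x) = (-642 + 4691)/(966 - 693) = 4049/273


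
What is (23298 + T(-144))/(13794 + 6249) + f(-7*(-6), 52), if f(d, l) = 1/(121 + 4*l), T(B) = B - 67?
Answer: 7615666/6594147 ≈ 1.1549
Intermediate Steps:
T(B) = -67 + B
(23298 + T(-144))/(13794 + 6249) + f(-7*(-6), 52) = (23298 + (-67 - 144))/(13794 + 6249) + 1/(121 + 4*52) = (23298 - 211)/20043 + 1/(121 + 208) = 23087*(1/20043) + 1/329 = 23087/20043 + 1/329 = 7615666/6594147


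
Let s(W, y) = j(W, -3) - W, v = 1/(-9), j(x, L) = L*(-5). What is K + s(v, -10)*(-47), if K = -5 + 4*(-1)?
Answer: -6473/9 ≈ -719.22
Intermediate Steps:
j(x, L) = -5*L
v = -1/9 ≈ -0.11111
s(W, y) = 15 - W (s(W, y) = -5*(-3) - W = 15 - W)
K = -9 (K = -5 - 4 = -9)
K + s(v, -10)*(-47) = -9 + (15 - 1*(-1/9))*(-47) = -9 + (15 + 1/9)*(-47) = -9 + (136/9)*(-47) = -9 - 6392/9 = -6473/9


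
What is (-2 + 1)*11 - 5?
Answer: -16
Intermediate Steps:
(-2 + 1)*11 - 5 = -1*11 - 5 = -11 - 5 = -16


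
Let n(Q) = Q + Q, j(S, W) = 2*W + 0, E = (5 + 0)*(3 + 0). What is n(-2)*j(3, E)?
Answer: -120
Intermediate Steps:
E = 15 (E = 5*3 = 15)
j(S, W) = 2*W
n(Q) = 2*Q
n(-2)*j(3, E) = (2*(-2))*(2*15) = -4*30 = -120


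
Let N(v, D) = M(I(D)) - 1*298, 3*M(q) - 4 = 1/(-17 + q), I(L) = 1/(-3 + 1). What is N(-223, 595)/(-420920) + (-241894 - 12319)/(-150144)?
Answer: 27549087161/16264348800 ≈ 1.6938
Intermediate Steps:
I(L) = -½ (I(L) = 1/(-2) = -½)
M(q) = 4/3 + 1/(3*(-17 + q))
N(v, D) = -10384/35 (N(v, D) = (-67 + 4*(-½))/(3*(-17 - ½)) - 1*298 = (-67 - 2)/(3*(-35/2)) - 298 = (⅓)*(-2/35)*(-69) - 298 = 46/35 - 298 = -10384/35)
N(-223, 595)/(-420920) + (-241894 - 12319)/(-150144) = -10384/35/(-420920) + (-241894 - 12319)/(-150144) = -10384/35*(-1/420920) - 254213*(-1/150144) = 1298/1841525 + 254213/150144 = 27549087161/16264348800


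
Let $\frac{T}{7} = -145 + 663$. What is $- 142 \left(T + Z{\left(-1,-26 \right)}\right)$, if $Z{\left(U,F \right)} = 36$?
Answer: $-520004$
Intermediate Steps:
$T = 3626$ ($T = 7 \left(-145 + 663\right) = 7 \cdot 518 = 3626$)
$- 142 \left(T + Z{\left(-1,-26 \right)}\right) = - 142 \left(3626 + 36\right) = \left(-142\right) 3662 = -520004$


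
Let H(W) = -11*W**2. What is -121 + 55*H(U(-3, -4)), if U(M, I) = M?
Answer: -5566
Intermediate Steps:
-121 + 55*H(U(-3, -4)) = -121 + 55*(-11*(-3)**2) = -121 + 55*(-11*9) = -121 + 55*(-99) = -121 - 5445 = -5566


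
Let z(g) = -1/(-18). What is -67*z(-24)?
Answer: -67/18 ≈ -3.7222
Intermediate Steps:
z(g) = 1/18 (z(g) = -1*(-1/18) = 1/18)
-67*z(-24) = -67*1/18 = -67/18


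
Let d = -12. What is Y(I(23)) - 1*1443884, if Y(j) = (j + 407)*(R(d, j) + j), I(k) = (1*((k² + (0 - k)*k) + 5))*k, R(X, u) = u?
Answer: -1323824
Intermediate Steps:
I(k) = 5*k (I(k) = (1*((k² + (-k)*k) + 5))*k = (1*((k² - k²) + 5))*k = (1*(0 + 5))*k = (1*5)*k = 5*k)
Y(j) = 2*j*(407 + j) (Y(j) = (j + 407)*(j + j) = (407 + j)*(2*j) = 2*j*(407 + j))
Y(I(23)) - 1*1443884 = 2*(5*23)*(407 + 5*23) - 1*1443884 = 2*115*(407 + 115) - 1443884 = 2*115*522 - 1443884 = 120060 - 1443884 = -1323824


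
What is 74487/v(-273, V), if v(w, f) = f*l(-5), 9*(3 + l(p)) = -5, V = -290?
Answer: 670383/9280 ≈ 72.240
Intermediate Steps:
l(p) = -32/9 (l(p) = -3 + (1/9)*(-5) = -3 - 5/9 = -32/9)
v(w, f) = -32*f/9 (v(w, f) = f*(-32/9) = -32*f/9)
74487/v(-273, V) = 74487/((-32/9*(-290))) = 74487/(9280/9) = 74487*(9/9280) = 670383/9280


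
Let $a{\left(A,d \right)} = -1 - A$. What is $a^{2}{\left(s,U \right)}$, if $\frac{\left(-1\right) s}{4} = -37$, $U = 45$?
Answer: $22201$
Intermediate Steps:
$s = 148$ ($s = \left(-4\right) \left(-37\right) = 148$)
$a^{2}{\left(s,U \right)} = \left(-1 - 148\right)^{2} = \left(-149\right)^{2} = 22201$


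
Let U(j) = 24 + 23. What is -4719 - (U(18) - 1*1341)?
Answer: -3425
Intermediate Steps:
U(j) = 47
-4719 - (U(18) - 1*1341) = -4719 - (47 - 1*1341) = -4719 - (47 - 1341) = -4719 - 1*(-1294) = -4719 + 1294 = -3425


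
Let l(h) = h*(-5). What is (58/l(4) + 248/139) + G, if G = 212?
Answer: 293129/1390 ≈ 210.88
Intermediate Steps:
l(h) = -5*h
(58/l(4) + 248/139) + G = (58/((-5*4)) + 248/139) + 212 = (58/(-20) + 248*(1/139)) + 212 = (58*(-1/20) + 248/139) + 212 = (-29/10 + 248/139) + 212 = -1551/1390 + 212 = 293129/1390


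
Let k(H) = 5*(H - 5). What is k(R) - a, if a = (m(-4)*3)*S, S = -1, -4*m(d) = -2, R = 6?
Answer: 13/2 ≈ 6.5000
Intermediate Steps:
m(d) = ½ (m(d) = -¼*(-2) = ½)
k(H) = -25 + 5*H (k(H) = 5*(-5 + H) = -25 + 5*H)
a = -3/2 (a = ((½)*3)*(-1) = (3/2)*(-1) = -3/2 ≈ -1.5000)
k(R) - a = (-25 + 5*6) - 1*(-3/2) = (-25 + 30) + 3/2 = 5 + 3/2 = 13/2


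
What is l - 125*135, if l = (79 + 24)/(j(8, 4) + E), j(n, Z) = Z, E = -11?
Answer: -118228/7 ≈ -16890.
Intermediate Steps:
l = -103/7 (l = (79 + 24)/(4 - 11) = 103/(-7) = 103*(-1/7) = -103/7 ≈ -14.714)
l - 125*135 = -103/7 - 125*135 = -103/7 - 16875 = -118228/7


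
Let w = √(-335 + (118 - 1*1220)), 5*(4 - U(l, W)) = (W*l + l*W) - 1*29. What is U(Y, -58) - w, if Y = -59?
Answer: -1359 - I*√1437 ≈ -1359.0 - 37.908*I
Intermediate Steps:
U(l, W) = 49/5 - 2*W*l/5 (U(l, W) = 4 - ((W*l + l*W) - 1*29)/5 = 4 - ((W*l + W*l) - 29)/5 = 4 - (2*W*l - 29)/5 = 4 - (-29 + 2*W*l)/5 = 4 + (29/5 - 2*W*l/5) = 49/5 - 2*W*l/5)
w = I*√1437 (w = √(-335 + (118 - 1220)) = √(-335 - 1102) = √(-1437) = I*√1437 ≈ 37.908*I)
U(Y, -58) - w = (49/5 - ⅖*(-58)*(-59)) - I*√1437 = (49/5 - 6844/5) - I*√1437 = -1359 - I*√1437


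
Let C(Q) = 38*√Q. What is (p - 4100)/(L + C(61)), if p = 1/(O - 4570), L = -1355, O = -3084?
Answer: 14173932785/4459580138 + 198748873*√61/2229790069 ≈ 3.8745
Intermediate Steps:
p = -1/7654 (p = 1/(-3084 - 4570) = 1/(-7654) = -1/7654 ≈ -0.00013065)
(p - 4100)/(L + C(61)) = (-1/7654 - 4100)/(-1355 + 38*√61) = -31381401/(7654*(-1355 + 38*√61))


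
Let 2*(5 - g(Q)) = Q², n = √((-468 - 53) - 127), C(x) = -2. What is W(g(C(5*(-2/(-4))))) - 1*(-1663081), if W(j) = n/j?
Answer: 1663081 + 6*I*√2 ≈ 1.6631e+6 + 8.4853*I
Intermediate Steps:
n = 18*I*√2 (n = √(-521 - 127) = √(-648) = 18*I*√2 ≈ 25.456*I)
g(Q) = 5 - Q²/2
W(j) = 18*I*√2/j (W(j) = (18*I*√2)/j = 18*I*√2/j)
W(g(C(5*(-2/(-4))))) - 1*(-1663081) = 18*I*√2/(5 - ½*(-2)²) - 1*(-1663081) = 18*I*√2/(5 - ½*4) + 1663081 = 18*I*√2/(5 - 2) + 1663081 = 18*I*√2/3 + 1663081 = 18*I*√2*(⅓) + 1663081 = 6*I*√2 + 1663081 = 1663081 + 6*I*√2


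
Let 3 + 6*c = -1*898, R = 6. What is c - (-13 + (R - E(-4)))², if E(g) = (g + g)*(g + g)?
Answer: -31147/6 ≈ -5191.2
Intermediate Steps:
E(g) = 4*g² (E(g) = (2*g)*(2*g) = 4*g²)
c = -901/6 (c = -½ + (-1*898)/6 = -½ + (⅙)*(-898) = -½ - 449/3 = -901/6 ≈ -150.17)
c - (-13 + (R - E(-4)))² = -901/6 - (-13 + (6 - 4*(-4)²))² = -901/6 - (-13 + (6 - 4*16))² = -901/6 - (-13 + (6 - 1*64))² = -901/6 - (-13 + (6 - 64))² = -901/6 - (-13 - 58)² = -901/6 - 1*(-71)² = -901/6 - 1*5041 = -901/6 - 5041 = -31147/6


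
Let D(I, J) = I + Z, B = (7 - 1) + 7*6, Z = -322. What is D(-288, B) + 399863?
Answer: 399253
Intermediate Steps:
B = 48 (B = 6 + 42 = 48)
D(I, J) = -322 + I (D(I, J) = I - 322 = -322 + I)
D(-288, B) + 399863 = (-322 - 288) + 399863 = -610 + 399863 = 399253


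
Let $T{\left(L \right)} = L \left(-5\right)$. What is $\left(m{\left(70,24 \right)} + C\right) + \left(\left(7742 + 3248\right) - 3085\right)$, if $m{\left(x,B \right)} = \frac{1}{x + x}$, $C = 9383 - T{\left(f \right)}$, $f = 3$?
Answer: $\frac{2422421}{140} \approx 17303.0$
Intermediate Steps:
$T{\left(L \right)} = - 5 L$
$C = 9398$ ($C = 9383 - \left(-5\right) 3 = 9383 - -15 = 9383 + 15 = 9398$)
$m{\left(x,B \right)} = \frac{1}{2 x}$
$\left(m{\left(70,24 \right)} + C\right) + \left(\left(7742 + 3248\right) - 3085\right) = \left(\frac{1}{2 \cdot 70} + 9398\right) + \left(\left(7742 + 3248\right) - 3085\right) = \left(\frac{1}{2} \cdot \frac{1}{70} + 9398\right) + \left(10990 - 3085\right) = \left(\frac{1}{140} + 9398\right) + 7905 = \frac{1315721}{140} + 7905 = \frac{2422421}{140}$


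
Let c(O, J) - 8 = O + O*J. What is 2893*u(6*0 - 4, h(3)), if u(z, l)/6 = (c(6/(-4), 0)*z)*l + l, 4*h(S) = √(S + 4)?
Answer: -216975*√7/2 ≈ -2.8703e+5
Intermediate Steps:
h(S) = √(4 + S)/4 (h(S) = √(S + 4)/4 = √(4 + S)/4)
c(O, J) = 8 + O + J*O (c(O, J) = 8 + (O + O*J) = 8 + (O + J*O) = 8 + O + J*O)
u(z, l) = 6*l + 39*l*z (u(z, l) = 6*(((8 + 6/(-4) + 0*(6/(-4)))*z)*l + l) = 6*(((8 + 6*(-¼) + 0*(6*(-¼)))*z)*l + l) = 6*(((8 - 3/2 + 0*(-3/2))*z)*l + l) = 6*(((8 - 3/2 + 0)*z)*l + l) = 6*((13*z/2)*l + l) = 6*(13*l*z/2 + l) = 6*(l + 13*l*z/2) = 6*l + 39*l*z)
2893*u(6*0 - 4, h(3)) = 2893*(3*(√(4 + 3)/4)*(2 + 13*(6*0 - 4))) = 2893*(3*(√7/4)*(2 + 13*(0 - 4))) = 2893*(3*(√7/4)*(2 + 13*(-4))) = 2893*(3*(√7/4)*(2 - 52)) = 2893*(3*(√7/4)*(-50)) = 2893*(-75*√7/2) = -216975*√7/2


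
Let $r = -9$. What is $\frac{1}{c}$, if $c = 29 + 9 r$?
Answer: $- \frac{1}{52} \approx -0.019231$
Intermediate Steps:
$c = -52$ ($c = 29 + 9 \left(-9\right) = 29 - 81 = -52$)
$\frac{1}{c} = \frac{1}{-52} = - \frac{1}{52}$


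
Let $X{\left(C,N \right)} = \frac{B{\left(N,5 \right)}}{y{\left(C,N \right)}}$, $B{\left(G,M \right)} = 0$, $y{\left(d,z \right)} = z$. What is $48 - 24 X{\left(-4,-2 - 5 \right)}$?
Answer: $48$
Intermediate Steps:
$X{\left(C,N \right)} = 0$ ($X{\left(C,N \right)} = \frac{0}{N} = 0$)
$48 - 24 X{\left(-4,-2 - 5 \right)} = 48 - 0 = 48 + 0 = 48$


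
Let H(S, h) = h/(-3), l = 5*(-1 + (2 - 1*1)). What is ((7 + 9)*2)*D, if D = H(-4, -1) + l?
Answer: 32/3 ≈ 10.667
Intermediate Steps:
l = 0 (l = 5*(-1 + (2 - 1)) = 5*(-1 + 1) = 5*0 = 0)
H(S, h) = -h/3 (H(S, h) = h*(-⅓) = -h/3)
D = ⅓ (D = -⅓*(-1) + 0 = ⅓ + 0 = ⅓ ≈ 0.33333)
((7 + 9)*2)*D = ((7 + 9)*2)*(⅓) = (16*2)*(⅓) = 32*(⅓) = 32/3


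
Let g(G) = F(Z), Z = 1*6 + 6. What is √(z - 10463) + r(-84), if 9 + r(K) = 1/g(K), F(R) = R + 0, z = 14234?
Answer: -107/12 + 3*√419 ≈ 52.492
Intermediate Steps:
Z = 12 (Z = 6 + 6 = 12)
F(R) = R
g(G) = 12
r(K) = -107/12 (r(K) = -9 + 1/12 = -107/12)
√(z - 10463) + r(-84) = √(14234 - 10463) - 107/12 = √3771 - 107/12 = 3*√419 - 107/12 = -107/12 + 3*√419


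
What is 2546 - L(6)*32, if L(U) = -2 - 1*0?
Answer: 2610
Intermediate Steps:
L(U) = -2 (L(U) = -2 + 0 = -2)
2546 - L(6)*32 = 2546 - (-2)*32 = 2546 - 1*(-64) = 2546 + 64 = 2610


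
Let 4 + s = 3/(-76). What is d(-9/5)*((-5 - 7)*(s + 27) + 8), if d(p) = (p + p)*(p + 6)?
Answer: 1921374/475 ≈ 4045.0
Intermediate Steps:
s = -307/76 (s = -4 + 3/(-76) = -4 + 3*(-1/76) = -4 - 3/76 = -307/76 ≈ -4.0395)
d(p) = 2*p*(6 + p) (d(p) = (2*p)*(6 + p) = 2*p*(6 + p))
d(-9/5)*((-5 - 7)*(s + 27) + 8) = (2*(-9/5)*(6 - 9/5))*((-5 - 7)*(-307/76 + 27) + 8) = (2*(-9*⅕)*(6 - 9*⅕))*(-12*1745/76 + 8) = (2*(-9/5)*(6 - 9/5))*(-5235/19 + 8) = (2*(-9/5)*(21/5))*(-5083/19) = -378/25*(-5083/19) = 1921374/475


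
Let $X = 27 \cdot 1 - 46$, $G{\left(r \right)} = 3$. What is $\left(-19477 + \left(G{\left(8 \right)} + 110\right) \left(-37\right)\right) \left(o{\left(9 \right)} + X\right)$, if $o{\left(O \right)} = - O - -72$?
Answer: $-1040952$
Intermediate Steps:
$X = -19$ ($X = 27 - 46 = -19$)
$o{\left(O \right)} = 72 - O$ ($o{\left(O \right)} = - O + 72 = 72 - O$)
$\left(-19477 + \left(G{\left(8 \right)} + 110\right) \left(-37\right)\right) \left(o{\left(9 \right)} + X\right) = \left(-19477 + \left(3 + 110\right) \left(-37\right)\right) \left(\left(72 - 9\right) - 19\right) = \left(-19477 + 113 \left(-37\right)\right) \left(\left(72 - 9\right) - 19\right) = \left(-19477 - 4181\right) \left(63 - 19\right) = \left(-23658\right) 44 = -1040952$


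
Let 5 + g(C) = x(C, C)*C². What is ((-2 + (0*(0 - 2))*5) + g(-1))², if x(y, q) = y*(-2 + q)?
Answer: 16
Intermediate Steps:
g(C) = -5 + C³*(-2 + C) (g(C) = -5 + (C*(-2 + C))*C² = -5 + C³*(-2 + C))
((-2 + (0*(0 - 2))*5) + g(-1))² = ((-2 + (0*(0 - 2))*5) + (-5 + (-1)³*(-2 - 1)))² = ((-2 + (0*(-2))*5) + (-5 - 1*(-3)))² = ((-2 + 0*5) + (-5 + 3))² = ((-2 + 0) - 2)² = (-2 - 2)² = (-4)² = 16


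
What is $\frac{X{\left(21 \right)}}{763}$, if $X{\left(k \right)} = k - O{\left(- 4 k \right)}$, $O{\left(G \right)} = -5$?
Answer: $\frac{26}{763} \approx 0.034076$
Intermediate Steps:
$X{\left(k \right)} = 5 + k$ ($X{\left(k \right)} = k - -5 = k + 5 = 5 + k$)
$\frac{X{\left(21 \right)}}{763} = \frac{5 + 21}{763} = 26 \cdot \frac{1}{763} = \frac{26}{763}$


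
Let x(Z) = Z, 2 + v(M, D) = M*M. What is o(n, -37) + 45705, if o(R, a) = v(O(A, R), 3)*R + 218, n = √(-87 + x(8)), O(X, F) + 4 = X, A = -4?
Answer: 45923 + 62*I*√79 ≈ 45923.0 + 551.07*I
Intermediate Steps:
O(X, F) = -4 + X
v(M, D) = -2 + M² (v(M, D) = -2 + M*M = -2 + M²)
n = I*√79 (n = √(-87 + 8) = √(-79) = I*√79 ≈ 8.8882*I)
o(R, a) = 218 + 62*R (o(R, a) = (-2 + (-4 - 4)²)*R + 218 = (-2 + (-8)²)*R + 218 = (-2 + 64)*R + 218 = 62*R + 218 = 218 + 62*R)
o(n, -37) + 45705 = (218 + 62*(I*√79)) + 45705 = (218 + 62*I*√79) + 45705 = 45923 + 62*I*√79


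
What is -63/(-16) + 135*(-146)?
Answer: -315297/16 ≈ -19706.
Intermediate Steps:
-63/(-16) + 135*(-146) = -63*(-1/16) - 19710 = 63/16 - 19710 = -315297/16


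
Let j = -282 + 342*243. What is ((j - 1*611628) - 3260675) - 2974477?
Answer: -6763956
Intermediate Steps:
j = 82824 (j = -282 + 83106 = 82824)
((j - 1*611628) - 3260675) - 2974477 = ((82824 - 1*611628) - 3260675) - 2974477 = ((82824 - 611628) - 3260675) - 2974477 = (-528804 - 3260675) - 2974477 = -3789479 - 2974477 = -6763956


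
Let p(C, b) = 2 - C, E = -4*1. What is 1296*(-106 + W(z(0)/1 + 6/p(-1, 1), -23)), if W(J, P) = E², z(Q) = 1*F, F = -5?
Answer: -116640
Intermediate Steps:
z(Q) = -5 (z(Q) = 1*(-5) = -5)
E = -4
W(J, P) = 16 (W(J, P) = (-4)² = 16)
1296*(-106 + W(z(0)/1 + 6/p(-1, 1), -23)) = 1296*(-106 + 16) = 1296*(-90) = -116640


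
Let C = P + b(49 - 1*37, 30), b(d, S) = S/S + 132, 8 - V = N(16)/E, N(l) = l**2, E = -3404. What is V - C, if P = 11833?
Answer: -10176194/851 ≈ -11958.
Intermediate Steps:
V = 6872/851 (V = 8 - 16**2/(-3404) = 8 - 256*(-1)/3404 = 8 - 1*(-64/851) = 8 + 64/851 = 6872/851 ≈ 8.0752)
b(d, S) = 133 (b(d, S) = 1 + 132 = 133)
C = 11966 (C = 11833 + 133 = 11966)
V - C = 6872/851 - 1*11966 = 6872/851 - 11966 = -10176194/851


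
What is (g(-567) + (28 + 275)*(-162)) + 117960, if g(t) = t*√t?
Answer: 68874 - 5103*I*√7 ≈ 68874.0 - 13501.0*I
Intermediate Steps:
g(t) = t^(3/2)
(g(-567) + (28 + 275)*(-162)) + 117960 = ((-567)^(3/2) + (28 + 275)*(-162)) + 117960 = (-5103*I*√7 + 303*(-162)) + 117960 = (-5103*I*√7 - 49086) + 117960 = (-49086 - 5103*I*√7) + 117960 = 68874 - 5103*I*√7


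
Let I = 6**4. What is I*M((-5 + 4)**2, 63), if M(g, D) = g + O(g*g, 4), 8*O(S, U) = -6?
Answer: 324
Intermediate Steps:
O(S, U) = -3/4 (O(S, U) = (1/8)*(-6) = -3/4)
M(g, D) = -3/4 + g (M(g, D) = g - 3/4 = -3/4 + g)
I = 1296
I*M((-5 + 4)**2, 63) = 1296*(-3/4 + (-5 + 4)**2) = 1296*(-3/4 + (-1)**2) = 1296*(-3/4 + 1) = 1296*(1/4) = 324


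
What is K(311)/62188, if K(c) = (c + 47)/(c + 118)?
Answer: 179/13339326 ≈ 1.3419e-5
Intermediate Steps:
K(c) = (47 + c)/(118 + c)
K(311)/62188 = ((47 + 311)/(118 + 311))/62188 = (358/429)*(1/62188) = 179/13339326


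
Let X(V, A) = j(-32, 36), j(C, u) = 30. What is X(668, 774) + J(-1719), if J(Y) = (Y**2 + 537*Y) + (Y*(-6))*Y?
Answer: -15697878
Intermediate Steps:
X(V, A) = 30
J(Y) = -5*Y**2 + 537*Y (J(Y) = (Y**2 + 537*Y) + (-6*Y)*Y = (Y**2 + 537*Y) - 6*Y**2 = -5*Y**2 + 537*Y)
X(668, 774) + J(-1719) = 30 - 1719*(537 - 5*(-1719)) = 30 - 1719*(537 + 8595) = 30 - 1719*9132 = 30 - 15697908 = -15697878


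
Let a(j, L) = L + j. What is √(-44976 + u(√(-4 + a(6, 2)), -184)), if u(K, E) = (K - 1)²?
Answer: 5*I*√1799 ≈ 212.07*I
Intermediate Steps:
u(K, E) = (-1 + K)²
√(-44976 + u(√(-4 + a(6, 2)), -184)) = √(-44976 + (-1 + √(-4 + (2 + 6)))²) = √(-44976 + (-1 + √(-4 + 8))²) = √(-44976 + (-1 + √4)²) = √(-44976 + (-1 + 2)²) = √(-44976 + 1²) = √(-44976 + 1) = √(-44975) = 5*I*√1799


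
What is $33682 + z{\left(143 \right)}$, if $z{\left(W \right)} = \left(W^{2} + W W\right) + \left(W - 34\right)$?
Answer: $74689$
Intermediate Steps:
$z{\left(W \right)} = -34 + W + 2 W^{2}$ ($z{\left(W \right)} = \left(W^{2} + W^{2}\right) + \left(W - 34\right) = 2 W^{2} + \left(-34 + W\right) = -34 + W + 2 W^{2}$)
$33682 + z{\left(143 \right)} = 33682 + \left(-34 + 143 + 2 \cdot 143^{2}\right) = 33682 + \left(-34 + 143 + 2 \cdot 20449\right) = 33682 + \left(-34 + 143 + 40898\right) = 33682 + 41007 = 74689$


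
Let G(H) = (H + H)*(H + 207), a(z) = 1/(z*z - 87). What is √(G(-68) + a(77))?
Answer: I*√645173929614/5842 ≈ 137.49*I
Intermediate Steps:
a(z) = 1/(-87 + z²) (a(z) = 1/(z² - 87) = 1/(-87 + z²))
G(H) = 2*H*(207 + H) (G(H) = (2*H)*(207 + H) = 2*H*(207 + H))
√(G(-68) + a(77)) = √(2*(-68)*(207 - 68) + 1/(-87 + 77²)) = √(2*(-68)*139 + 1/(-87 + 5929)) = √(-18904 + 1/5842) = √(-110437167/5842) = I*√645173929614/5842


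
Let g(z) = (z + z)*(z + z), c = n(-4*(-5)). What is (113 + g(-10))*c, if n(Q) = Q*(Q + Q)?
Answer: 410400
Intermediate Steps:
n(Q) = 2*Q**2 (n(Q) = Q*(2*Q) = 2*Q**2)
c = 800 (c = 2*(-4*(-5))**2 = 2*20**2 = 2*400 = 800)
g(z) = 4*z**2 (g(z) = (2*z)*(2*z) = 4*z**2)
(113 + g(-10))*c = (113 + 4*(-10)**2)*800 = (113 + 4*100)*800 = (113 + 400)*800 = 513*800 = 410400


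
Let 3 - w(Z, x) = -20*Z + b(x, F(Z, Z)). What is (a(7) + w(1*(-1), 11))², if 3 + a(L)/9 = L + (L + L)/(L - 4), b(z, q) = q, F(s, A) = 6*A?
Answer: 4489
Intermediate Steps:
a(L) = -27 + 9*L + 18*L/(-4 + L) (a(L) = -27 + 9*(L + (L + L)/(L - 4)) = -27 + 9*(L + (2*L)/(-4 + L)) = -27 + 9*(L + 2*L/(-4 + L)) = -27 + (9*L + 18*L/(-4 + L)) = -27 + 9*L + 18*L/(-4 + L))
w(Z, x) = 3 + 14*Z (w(Z, x) = 3 - (-20*Z + 6*Z) = 3 - (-14)*Z = 3 + 14*Z)
(a(7) + w(1*(-1), 11))² = (9*(12 + 7² - 5*7)/(-4 + 7) + (3 + 14*(1*(-1))))² = (9*(12 + 49 - 35)/3 + (3 + 14*(-1)))² = (9*(⅓)*26 + (3 - 14))² = (78 - 11)² = 67² = 4489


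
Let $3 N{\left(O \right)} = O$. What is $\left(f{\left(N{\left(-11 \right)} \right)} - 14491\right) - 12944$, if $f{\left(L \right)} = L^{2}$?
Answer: $- \frac{246794}{9} \approx -27422.0$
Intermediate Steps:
$N{\left(O \right)} = \frac{O}{3}$
$\left(f{\left(N{\left(-11 \right)} \right)} - 14491\right) - 12944 = \left(\left(\frac{1}{3} \left(-11\right)\right)^{2} - 14491\right) - 12944 = \left(\left(- \frac{11}{3}\right)^{2} - 14491\right) - 12944 = \left(\frac{121}{9} - 14491\right) - 12944 = - \frac{130298}{9} - 12944 = - \frac{246794}{9}$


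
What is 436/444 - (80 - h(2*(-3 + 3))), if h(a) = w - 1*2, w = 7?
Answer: -8216/111 ≈ -74.018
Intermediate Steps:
h(a) = 5 (h(a) = 7 - 1*2 = 7 - 2 = 5)
436/444 - (80 - h(2*(-3 + 3))) = 436/444 - (80 - 1*5) = 436*(1/444) - (80 - 5) = 109/111 - 1*75 = 109/111 - 75 = -8216/111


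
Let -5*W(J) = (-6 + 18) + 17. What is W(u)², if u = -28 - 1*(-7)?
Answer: 841/25 ≈ 33.640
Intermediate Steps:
u = -21 (u = -28 + 7 = -21)
W(J) = -29/5 (W(J) = -((-6 + 18) + 17)/5 = -(12 + 17)/5 = -⅕*29 = -29/5)
W(u)² = (-29/5)² = 841/25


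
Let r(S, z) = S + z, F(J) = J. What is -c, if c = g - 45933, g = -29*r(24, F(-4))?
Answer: 46513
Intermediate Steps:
g = -580 (g = -29*(24 - 4) = -29*20 = -580)
c = -46513 (c = -580 - 45933 = -46513)
-c = -1*(-46513) = 46513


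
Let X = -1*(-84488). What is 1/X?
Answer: 1/84488 ≈ 1.1836e-5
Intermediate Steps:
X = 84488
1/X = 1/84488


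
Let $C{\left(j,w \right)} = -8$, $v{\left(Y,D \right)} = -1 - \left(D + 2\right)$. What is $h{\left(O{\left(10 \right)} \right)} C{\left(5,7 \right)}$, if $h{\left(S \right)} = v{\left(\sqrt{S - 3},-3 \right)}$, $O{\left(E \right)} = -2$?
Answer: $0$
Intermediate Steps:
$v{\left(Y,D \right)} = -3 - D$ ($v{\left(Y,D \right)} = -1 - \left(2 + D\right) = -3 - D$)
$h{\left(S \right)} = 0$ ($h{\left(S \right)} = -3 - -3 = -3 + 3 = 0$)
$h{\left(O{\left(10 \right)} \right)} C{\left(5,7 \right)} = 0 \left(-8\right) = 0$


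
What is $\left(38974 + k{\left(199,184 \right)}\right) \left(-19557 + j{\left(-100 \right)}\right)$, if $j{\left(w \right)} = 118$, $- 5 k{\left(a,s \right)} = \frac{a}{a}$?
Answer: $- \frac{3788058491}{5} \approx -7.5761 \cdot 10^{8}$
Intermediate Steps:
$k{\left(a,s \right)} = - \frac{1}{5}$ ($k{\left(a,s \right)} = - \frac{a \frac{1}{a}}{5} = \left(- \frac{1}{5}\right) 1 = - \frac{1}{5}$)
$\left(38974 + k{\left(199,184 \right)}\right) \left(-19557 + j{\left(-100 \right)}\right) = \left(38974 - \frac{1}{5}\right) \left(-19557 + 118\right) = \frac{194869}{5} \left(-19439\right) = - \frac{3788058491}{5}$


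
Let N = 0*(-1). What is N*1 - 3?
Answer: -3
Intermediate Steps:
N = 0
N*1 - 3 = 0*1 - 3 = 0 - 3 = -3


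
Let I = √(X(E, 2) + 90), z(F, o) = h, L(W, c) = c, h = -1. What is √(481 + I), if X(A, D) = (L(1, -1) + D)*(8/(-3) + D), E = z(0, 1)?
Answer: √(4329 + 6*√201)/3 ≈ 22.146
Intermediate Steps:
z(F, o) = -1
E = -1
X(A, D) = (-1 + D)*(-8/3 + D) (X(A, D) = (-1 + D)*(8/(-3) + D) = (-1 + D)*(8*(-⅓) + D) = (-1 + D)*(-8/3 + D))
I = 2*√201/3 (I = √((8/3 + 2² - 11/3*2) + 90) = √((8/3 + 4 - 22/3) + 90) = √(-⅔ + 90) = √(268/3) = 2*√201/3 ≈ 9.4516)
√(481 + I) = √(481 + 2*√201/3)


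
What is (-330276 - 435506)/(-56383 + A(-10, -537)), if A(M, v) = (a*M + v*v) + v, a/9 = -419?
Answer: -765782/269159 ≈ -2.8451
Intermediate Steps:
a = -3771 (a = 9*(-419) = -3771)
A(M, v) = v + v² - 3771*M (A(M, v) = (-3771*M + v*v) + v = (-3771*M + v²) + v = (v² - 3771*M) + v = v + v² - 3771*M)
(-330276 - 435506)/(-56383 + A(-10, -537)) = (-330276 - 435506)/(-56383 + (-537 + (-537)² - 3771*(-10))) = -765782/(-56383 + (-537 + 288369 + 37710)) = -765782/(-56383 + 325542) = -765782/269159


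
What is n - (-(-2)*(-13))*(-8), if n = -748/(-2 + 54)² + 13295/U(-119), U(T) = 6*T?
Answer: -54757525/241332 ≈ -226.90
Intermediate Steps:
n = -4560469/241332 (n = -748/(-2 + 54)² + 13295/((6*(-119))) = -748/(52²) + 13295/(-714) = -748/2704 + 13295*(-1/714) = -748*1/2704 - 13295/714 = -187/676 - 13295/714 = -4560469/241332 ≈ -18.897)
n - (-(-2)*(-13))*(-8) = -4560469/241332 - (-(-2)*(-13))*(-8) = -4560469/241332 - (-2*13)*(-8) = -4560469/241332 - (-26)*(-8) = -4560469/241332 - 1*208 = -4560469/241332 - 208 = -54757525/241332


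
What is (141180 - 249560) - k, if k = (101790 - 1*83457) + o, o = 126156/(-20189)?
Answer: -2558082601/20189 ≈ -1.2671e+5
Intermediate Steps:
o = -126156/20189 (o = 126156*(-1/20189) = -126156/20189 ≈ -6.2487)
k = 369998781/20189 (k = (101790 - 1*83457) - 126156/20189 = (101790 - 83457) - 126156/20189 = 18333 - 126156/20189 = 369998781/20189 ≈ 18327.)
(141180 - 249560) - k = (141180 - 249560) - 1*369998781/20189 = -108380 - 369998781/20189 = -2558082601/20189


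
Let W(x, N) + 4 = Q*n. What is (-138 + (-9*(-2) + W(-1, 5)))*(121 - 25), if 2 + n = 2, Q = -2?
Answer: -11904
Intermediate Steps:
n = 0 (n = -2 + 2 = 0)
W(x, N) = -4 (W(x, N) = -4 - 2*0 = -4 + 0 = -4)
(-138 + (-9*(-2) + W(-1, 5)))*(121 - 25) = (-138 + (-9*(-2) - 4))*(121 - 25) = (-138 + (18 - 4))*96 = (-138 + 14)*96 = -124*96 = -11904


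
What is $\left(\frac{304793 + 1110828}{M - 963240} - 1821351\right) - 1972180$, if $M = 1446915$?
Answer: $- \frac{1834834690804}{483675} \approx -3.7935 \cdot 10^{6}$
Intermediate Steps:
$\left(\frac{304793 + 1110828}{M - 963240} - 1821351\right) - 1972180 = \left(\frac{304793 + 1110828}{1446915 - 963240} - 1821351\right) - 1972180 = \left(\frac{1415621}{483675} - 1821351\right) - 1972180 = - \frac{880940529304}{483675} - 1972180 = - \frac{1834834690804}{483675}$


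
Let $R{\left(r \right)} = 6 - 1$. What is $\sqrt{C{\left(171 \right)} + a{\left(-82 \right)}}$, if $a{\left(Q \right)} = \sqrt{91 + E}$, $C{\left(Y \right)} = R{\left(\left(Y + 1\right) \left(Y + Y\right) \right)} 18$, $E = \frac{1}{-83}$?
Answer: $\frac{\sqrt{620010 + 664 \sqrt{9794}}}{83} \approx 9.9769$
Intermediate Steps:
$R{\left(r \right)} = 5$
$E = - \frac{1}{83} \approx -0.012048$
$C{\left(Y \right)} = 90$ ($C{\left(Y \right)} = 5 \cdot 18 = 90$)
$a{\left(Q \right)} = \frac{8 \sqrt{9794}}{83}$ ($a{\left(Q \right)} = \sqrt{91 - \frac{1}{83}} = \sqrt{\frac{7552}{83}} = \frac{8 \sqrt{9794}}{83}$)
$\sqrt{C{\left(171 \right)} + a{\left(-82 \right)}} = \sqrt{90 + \frac{8 \sqrt{9794}}{83}}$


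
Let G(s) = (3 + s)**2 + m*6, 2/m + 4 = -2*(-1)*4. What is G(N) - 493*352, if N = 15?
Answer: -173209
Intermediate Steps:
m = 1/2 (m = 2/(-4 - 2*(-1)*4) = 2/(-4 + 2*4) = 2/(-4 + 8) = 2/4 = 2*(1/4) = 1/2 ≈ 0.50000)
G(s) = 3 + (3 + s)**2 (G(s) = (3 + s)**2 + (1/2)*6 = (3 + s)**2 + 3 = 3 + (3 + s)**2)
G(N) - 493*352 = (3 + (3 + 15)**2) - 493*352 = (3 + 18**2) - 173536 = (3 + 324) - 173536 = 327 - 173536 = -173209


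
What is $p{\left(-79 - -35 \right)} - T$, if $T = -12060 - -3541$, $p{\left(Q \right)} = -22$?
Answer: $8497$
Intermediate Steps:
$T = -8519$ ($T = -12060 + 3541 = -8519$)
$p{\left(-79 - -35 \right)} - T = -22 - -8519 = -22 + 8519 = 8497$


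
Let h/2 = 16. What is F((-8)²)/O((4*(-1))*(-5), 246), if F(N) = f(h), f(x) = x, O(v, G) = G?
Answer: 16/123 ≈ 0.13008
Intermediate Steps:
h = 32 (h = 2*16 = 32)
F(N) = 32
F((-8)²)/O((4*(-1))*(-5), 246) = 32/246 = 32*(1/246) = 16/123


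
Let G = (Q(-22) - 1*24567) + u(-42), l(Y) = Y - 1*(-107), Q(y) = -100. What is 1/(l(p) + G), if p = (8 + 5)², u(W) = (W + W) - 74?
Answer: -1/24549 ≈ -4.0735e-5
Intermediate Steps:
u(W) = -74 + 2*W (u(W) = 2*W - 74 = -74 + 2*W)
p = 169 (p = 13² = 169)
l(Y) = 107 + Y (l(Y) = Y + 107 = 107 + Y)
G = -24825 (G = (-100 - 1*24567) + (-74 + 2*(-42)) = (-100 - 24567) + (-74 - 84) = -24667 - 158 = -24825)
1/(l(p) + G) = 1/((107 + 169) - 24825) = 1/(276 - 24825) = 1/(-24549) = -1/24549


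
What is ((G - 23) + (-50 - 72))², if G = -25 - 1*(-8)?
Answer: 26244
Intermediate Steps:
G = -17 (G = -25 + 8 = -17)
((G - 23) + (-50 - 72))² = ((-17 - 23) + (-50 - 72))² = (-40 - 122)² = (-162)² = 26244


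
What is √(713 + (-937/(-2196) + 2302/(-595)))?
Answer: √33649906890985/217770 ≈ 26.638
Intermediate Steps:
√(713 + (-937/(-2196) + 2302/(-595))) = √(713 + (-937*(-1/2196) + 2302*(-1/595))) = √(713 + (937/2196 - 2302/595)) = √(713 - 4497677/1306620) = √(927122383/1306620) = √33649906890985/217770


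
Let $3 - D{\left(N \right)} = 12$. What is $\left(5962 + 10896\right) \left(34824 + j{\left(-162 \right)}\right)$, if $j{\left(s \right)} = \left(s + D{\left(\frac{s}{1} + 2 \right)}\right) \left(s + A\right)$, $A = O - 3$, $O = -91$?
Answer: $1325038800$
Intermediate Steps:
$D{\left(N \right)} = -9$ ($D{\left(N \right)} = 3 - 12 = -9$)
$A = -94$ ($A = -91 - 3 = -94$)
$j{\left(s \right)} = \left(-94 + s\right) \left(-9 + s\right)$ ($j{\left(s \right)} = \left(s - 9\right) \left(s - 94\right) = \left(-9 + s\right) \left(-94 + s\right) = \left(-94 + s\right) \left(-9 + s\right)$)
$\left(5962 + 10896\right) \left(34824 + j{\left(-162 \right)}\right) = \left(5962 + 10896\right) \left(34824 + \left(846 + \left(-162\right)^{2} - -16686\right)\right) = 16858 \left(34824 + \left(846 + 26244 + 16686\right)\right) = 16858 \left(34824 + 43776\right) = 16858 \cdot 78600 = 1325038800$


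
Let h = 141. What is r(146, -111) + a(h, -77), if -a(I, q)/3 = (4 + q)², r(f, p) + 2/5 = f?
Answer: -79207/5 ≈ -15841.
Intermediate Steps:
r(f, p) = -⅖ + f
a(I, q) = -3*(4 + q)²
r(146, -111) + a(h, -77) = (-⅖ + 146) - 3*(4 - 77)² = 728/5 - 3*(-73)² = 728/5 - 3*5329 = 728/5 - 15987 = -79207/5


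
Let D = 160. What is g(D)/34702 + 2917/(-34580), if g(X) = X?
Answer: -47846467/599997580 ≈ -0.079744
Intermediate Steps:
g(D)/34702 + 2917/(-34580) = 160/34702 + 2917/(-34580) = 160*(1/34702) + 2917*(-1/34580) = 80/17351 - 2917/34580 = -47846467/599997580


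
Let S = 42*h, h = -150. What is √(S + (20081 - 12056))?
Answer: 5*√69 ≈ 41.533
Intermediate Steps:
S = -6300 (S = 42*(-150) = -6300)
√(S + (20081 - 12056)) = √(-6300 + (20081 - 12056)) = √(-6300 + 8025) = √1725 = 5*√69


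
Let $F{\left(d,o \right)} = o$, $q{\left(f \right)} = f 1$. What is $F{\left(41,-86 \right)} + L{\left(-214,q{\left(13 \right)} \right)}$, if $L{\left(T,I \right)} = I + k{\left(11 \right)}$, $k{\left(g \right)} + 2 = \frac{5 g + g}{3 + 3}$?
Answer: $-64$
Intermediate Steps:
$q{\left(f \right)} = f$
$k{\left(g \right)} = -2 + g$ ($k{\left(g \right)} = -2 + \frac{5 g + g}{3 + 3} = -2 + \frac{6 g}{6} = -2 + 6 g \frac{1}{6} = -2 + g$)
$L{\left(T,I \right)} = 9 + I$ ($L{\left(T,I \right)} = I + \left(-2 + 11\right) = I + 9 = 9 + I$)
$F{\left(41,-86 \right)} + L{\left(-214,q{\left(13 \right)} \right)} = -86 + \left(9 + 13\right) = -86 + 22 = -64$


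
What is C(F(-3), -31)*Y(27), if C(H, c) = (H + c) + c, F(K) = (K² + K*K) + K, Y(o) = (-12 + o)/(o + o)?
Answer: -235/18 ≈ -13.056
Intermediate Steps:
Y(o) = (-12 + o)/(2*o) (Y(o) = (-12 + o)/((2*o)) = (-12 + o)*(1/(2*o)) = (-12 + o)/(2*o))
F(K) = K + 2*K² (F(K) = (K² + K²) + K = 2*K² + K = K + 2*K²)
C(H, c) = H + 2*c
C(F(-3), -31)*Y(27) = (-3*(1 + 2*(-3)) + 2*(-31))*((½)*(-12 + 27)/27) = (-3*(1 - 6) - 62)*((½)*(1/27)*15) = (-3*(-5) - 62)*(5/18) = (15 - 62)*(5/18) = -47*5/18 = -235/18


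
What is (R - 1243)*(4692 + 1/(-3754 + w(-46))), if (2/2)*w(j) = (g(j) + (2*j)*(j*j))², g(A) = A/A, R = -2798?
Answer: -79837480120119245/4210754943 ≈ -1.8960e+7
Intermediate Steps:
g(A) = 1
w(j) = (1 + 2*j³)² (w(j) = (1 + (2*j)*(j*j))² = (1 + (2*j)*j²)² = (1 + 2*j³)²)
(R - 1243)*(4692 + 1/(-3754 + w(-46))) = (-2798 - 1243)*(4692 + 1/(-3754 + (1 + 2*(-46)³)²)) = -4041*(4692 + 1/(-3754 + (1 + 2*(-97336))²)) = -4041*(4692 + 1/(-3754 + (1 - 194672)²)) = -4041*(4692 + 1/(-3754 + (-194671)²)) = -4041*(4692 + 1/(-3754 + 37896798241)) = -4041*(4692 + 1/37896794487) = -4041*177811759733005/37896794487 = -79837480120119245/4210754943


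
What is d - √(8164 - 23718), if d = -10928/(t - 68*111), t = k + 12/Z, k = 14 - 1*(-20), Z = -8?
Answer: 21856/15031 - I*√15554 ≈ 1.4541 - 124.72*I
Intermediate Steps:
k = 34 (k = 14 + 20 = 34)
t = 65/2 (t = 34 + 12/(-8) = 34 + 12*(-⅛) = 34 - 3/2 = 65/2 ≈ 32.500)
d = 21856/15031 (d = -10928/(65/2 - 68*111) = -10928/(65/2 - 7548) = -10928/(-15031/2) = -10928*(-2/15031) = 21856/15031 ≈ 1.4541)
d - √(8164 - 23718) = 21856/15031 - √(8164 - 23718) = 21856/15031 - √(-15554) = 21856/15031 - I*√15554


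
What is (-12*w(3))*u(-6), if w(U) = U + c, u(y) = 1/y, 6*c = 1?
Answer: 19/3 ≈ 6.3333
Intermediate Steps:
c = ⅙ (c = (⅙)*1 = ⅙ ≈ 0.16667)
w(U) = ⅙ + U (w(U) = U + ⅙ = ⅙ + U)
(-12*w(3))*u(-6) = -12*(⅙ + 3)/(-6) = -12*19/6*(-⅙) = -38*(-⅙) = 19/3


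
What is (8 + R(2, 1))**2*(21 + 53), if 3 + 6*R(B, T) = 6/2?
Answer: 4736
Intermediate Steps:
R(B, T) = 0 (R(B, T) = -1/2 + (6/2)/6 = -1/2 + (6*(1/2))/6 = -1/2 + (1/6)*3 = -1/2 + 1/2 = 0)
(8 + R(2, 1))**2*(21 + 53) = (8 + 0)**2*(21 + 53) = 8**2*74 = 64*74 = 4736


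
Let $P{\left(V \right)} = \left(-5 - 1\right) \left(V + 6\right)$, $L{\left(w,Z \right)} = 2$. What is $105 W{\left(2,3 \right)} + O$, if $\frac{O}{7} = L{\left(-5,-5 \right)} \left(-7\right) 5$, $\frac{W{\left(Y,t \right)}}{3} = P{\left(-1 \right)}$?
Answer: $-9940$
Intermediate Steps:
$P{\left(V \right)} = -36 - 6 V$ ($P{\left(V \right)} = - 6 \left(6 + V\right) = -36 - 6 V$)
$W{\left(Y,t \right)} = -90$ ($W{\left(Y,t \right)} = 3 \left(-36 - -6\right) = 3 \left(-36 + 6\right) = 3 \left(-30\right) = -90$)
$O = -490$ ($O = 7 \cdot 2 \left(-7\right) 5 = 7 \left(\left(-14\right) 5\right) = 7 \left(-70\right) = -490$)
$105 W{\left(2,3 \right)} + O = 105 \left(-90\right) - 490 = -9450 - 490 = -9940$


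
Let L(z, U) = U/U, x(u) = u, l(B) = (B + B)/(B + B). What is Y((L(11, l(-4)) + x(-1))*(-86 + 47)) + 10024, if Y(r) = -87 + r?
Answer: 9937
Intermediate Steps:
l(B) = 1 (l(B) = (2*B)/((2*B)) = (2*B)*(1/(2*B)) = 1)
L(z, U) = 1
Y((L(11, l(-4)) + x(-1))*(-86 + 47)) + 10024 = (-87 + (1 - 1)*(-86 + 47)) + 10024 = (-87 + 0*(-39)) + 10024 = (-87 + 0) + 10024 = -87 + 10024 = 9937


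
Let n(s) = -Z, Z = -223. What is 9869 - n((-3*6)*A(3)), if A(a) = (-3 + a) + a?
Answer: 9646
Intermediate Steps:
A(a) = -3 + 2*a
n(s) = 223 (n(s) = -1*(-223) = 223)
9869 - n((-3*6)*A(3)) = 9869 - 1*223 = 9869 - 223 = 9646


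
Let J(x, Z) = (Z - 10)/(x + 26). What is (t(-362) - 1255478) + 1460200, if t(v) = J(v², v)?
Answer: 4472152028/21845 ≈ 2.0472e+5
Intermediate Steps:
J(x, Z) = (-10 + Z)/(26 + x)
t(v) = (-10 + v)/(26 + v²)
(t(-362) - 1255478) + 1460200 = ((-10 - 362)/(26 + (-362)²) - 1255478) + 1460200 = (-372/(26 + 131044) - 1255478) + 1460200 = (-372/131070 - 1255478) + 1460200 = ((1/131070)*(-372) - 1255478) + 1460200 = (-62/21845 - 1255478) + 1460200 = -27425916972/21845 + 1460200 = 4472152028/21845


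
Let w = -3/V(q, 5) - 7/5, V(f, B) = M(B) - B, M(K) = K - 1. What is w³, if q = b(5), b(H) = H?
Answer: 512/125 ≈ 4.0960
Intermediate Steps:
M(K) = -1 + K
q = 5
V(f, B) = -1 (V(f, B) = (-1 + B) - B = -1)
w = 8/5 (w = -3/(-1) - 7/5 = -3*(-1) - 7*⅕ = 3 - 7/5 = 8/5 ≈ 1.6000)
w³ = (8/5)³ = 512/125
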